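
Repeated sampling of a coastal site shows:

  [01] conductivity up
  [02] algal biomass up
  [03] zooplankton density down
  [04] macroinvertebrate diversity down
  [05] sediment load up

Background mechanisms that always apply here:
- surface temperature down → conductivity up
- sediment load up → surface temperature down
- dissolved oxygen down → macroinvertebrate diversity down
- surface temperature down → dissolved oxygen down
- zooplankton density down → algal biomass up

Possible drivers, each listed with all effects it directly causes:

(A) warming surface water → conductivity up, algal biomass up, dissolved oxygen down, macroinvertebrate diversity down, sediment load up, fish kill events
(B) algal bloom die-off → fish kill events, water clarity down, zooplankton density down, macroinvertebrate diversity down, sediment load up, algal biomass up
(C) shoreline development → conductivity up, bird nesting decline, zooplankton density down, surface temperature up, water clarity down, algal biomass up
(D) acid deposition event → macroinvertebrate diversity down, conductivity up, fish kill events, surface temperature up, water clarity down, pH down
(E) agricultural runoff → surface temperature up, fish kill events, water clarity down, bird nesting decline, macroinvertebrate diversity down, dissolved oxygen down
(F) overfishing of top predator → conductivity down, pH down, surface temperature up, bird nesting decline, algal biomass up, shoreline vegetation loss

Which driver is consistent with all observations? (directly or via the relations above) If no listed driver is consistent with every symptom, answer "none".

B

Per-candidate check:
(A) warming surface water — does not account for zooplankton density down
(B) algal bloom die-off — accounts for every observation (conductivity up through sediment load up → surface temperature down → conductivity up)
(C) shoreline development — conductivity up yes; algal biomass up yes; zooplankton density down yes; macroinvertebrate diversity down NO; sediment load up NO
(D) acid deposition event — conductivity up yes; algal biomass up NO; zooplankton density down NO; macroinvertebrate diversity down yes; sediment load up NO
(E) agricultural runoff — does not account for conductivity up, algal biomass up, zooplankton density down, sediment load up
(F) overfishing of top predator — conductivity up NO; algal biomass up yes; zooplankton density down NO; macroinvertebrate diversity down NO; sediment load up NO
(B) is the only candidate with no mismatches.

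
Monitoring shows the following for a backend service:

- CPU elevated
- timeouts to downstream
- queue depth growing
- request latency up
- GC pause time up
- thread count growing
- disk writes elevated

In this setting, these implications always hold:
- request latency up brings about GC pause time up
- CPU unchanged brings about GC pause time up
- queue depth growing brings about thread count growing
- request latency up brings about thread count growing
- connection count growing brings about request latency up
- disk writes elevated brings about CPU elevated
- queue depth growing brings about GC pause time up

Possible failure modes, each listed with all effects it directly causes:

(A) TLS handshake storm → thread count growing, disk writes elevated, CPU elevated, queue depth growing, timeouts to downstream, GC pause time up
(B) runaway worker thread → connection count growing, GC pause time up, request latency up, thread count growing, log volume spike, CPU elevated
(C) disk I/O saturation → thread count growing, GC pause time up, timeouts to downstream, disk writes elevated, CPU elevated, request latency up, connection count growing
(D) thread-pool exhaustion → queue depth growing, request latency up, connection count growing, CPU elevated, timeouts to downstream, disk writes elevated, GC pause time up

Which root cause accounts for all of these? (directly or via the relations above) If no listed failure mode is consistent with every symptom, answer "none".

D

For each candidate, compare predicted effects to what was observed:
(A) TLS handshake storm — CPU elevated match; timeouts to downstream match; queue depth growing match; request latency up miss; GC pause time up match; thread count growing match; disk writes elevated match
(B) runaway worker thread — CPU elevated match; timeouts to downstream miss; queue depth growing miss; request latency up match; GC pause time up match; thread count growing match; disk writes elevated miss
(C) disk I/O saturation — CPU elevated match; timeouts to downstream match; queue depth growing miss; request latency up match; GC pause time up match; thread count growing match; disk writes elevated match
(D) thread-pool exhaustion — CPU elevated match; timeouts to downstream match; queue depth growing match; request latency up match; GC pause time up match; thread count growing match (by request latency up → thread count growing); disk writes elevated match
Only (D) is consistent with every observation.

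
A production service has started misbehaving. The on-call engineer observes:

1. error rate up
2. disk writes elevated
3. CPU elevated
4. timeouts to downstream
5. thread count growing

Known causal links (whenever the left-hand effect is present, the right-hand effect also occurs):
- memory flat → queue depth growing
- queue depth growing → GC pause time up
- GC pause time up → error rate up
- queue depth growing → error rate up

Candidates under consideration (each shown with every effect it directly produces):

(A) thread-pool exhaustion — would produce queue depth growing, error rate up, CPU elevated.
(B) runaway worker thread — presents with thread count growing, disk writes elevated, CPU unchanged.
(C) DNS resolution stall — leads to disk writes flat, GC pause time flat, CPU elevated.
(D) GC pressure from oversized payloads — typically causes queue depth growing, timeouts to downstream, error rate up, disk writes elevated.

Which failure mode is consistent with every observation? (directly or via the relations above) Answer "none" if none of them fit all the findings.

none

Checking each candidate against the observations:
(A) thread-pool exhaustion — does not account for disk writes elevated, timeouts to downstream, thread count growing
(B) runaway worker thread — fails on error rate up, CPU elevated, timeouts to downstream (predicts CPU unchanged, not CPU elevated)
(C) DNS resolution stall — fails on error rate up, disk writes elevated, timeouts to downstream, thread count growing (predicts disk writes flat, not disk writes elevated)
(D) GC pressure from oversized payloads — error rate up yes; disk writes elevated yes; CPU elevated NO; timeouts to downstream yes; thread count growing NO
Every candidate fails on at least one observation.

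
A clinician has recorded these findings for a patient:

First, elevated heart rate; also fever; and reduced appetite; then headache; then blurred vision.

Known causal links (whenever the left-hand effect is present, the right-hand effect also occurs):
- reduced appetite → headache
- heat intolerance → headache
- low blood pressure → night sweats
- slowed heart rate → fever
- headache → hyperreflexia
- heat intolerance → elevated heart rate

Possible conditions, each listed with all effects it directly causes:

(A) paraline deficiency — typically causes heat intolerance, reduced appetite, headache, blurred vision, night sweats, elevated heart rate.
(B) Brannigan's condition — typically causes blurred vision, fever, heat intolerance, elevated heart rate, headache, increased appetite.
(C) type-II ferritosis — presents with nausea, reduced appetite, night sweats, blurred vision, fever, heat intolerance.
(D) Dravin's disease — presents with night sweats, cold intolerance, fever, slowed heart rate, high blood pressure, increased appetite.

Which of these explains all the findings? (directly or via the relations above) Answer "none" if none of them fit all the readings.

C

Testing each hypothesis:
(A) paraline deficiency — does not account for fever
(B) Brannigan's condition — fails on reduced appetite (predicts increased appetite, not reduced appetite)
(C) type-II ferritosis — elevated heart rate yes (through heat intolerance → elevated heart rate); fever yes; reduced appetite yes; headache yes (through reduced appetite → headache); blurred vision yes
(D) Dravin's disease — fails on elevated heart rate, reduced appetite, headache, blurred vision (predicts slowed heart rate, not elevated heart rate; predicts increased appetite, not reduced appetite)
Only (C) is consistent with every observation.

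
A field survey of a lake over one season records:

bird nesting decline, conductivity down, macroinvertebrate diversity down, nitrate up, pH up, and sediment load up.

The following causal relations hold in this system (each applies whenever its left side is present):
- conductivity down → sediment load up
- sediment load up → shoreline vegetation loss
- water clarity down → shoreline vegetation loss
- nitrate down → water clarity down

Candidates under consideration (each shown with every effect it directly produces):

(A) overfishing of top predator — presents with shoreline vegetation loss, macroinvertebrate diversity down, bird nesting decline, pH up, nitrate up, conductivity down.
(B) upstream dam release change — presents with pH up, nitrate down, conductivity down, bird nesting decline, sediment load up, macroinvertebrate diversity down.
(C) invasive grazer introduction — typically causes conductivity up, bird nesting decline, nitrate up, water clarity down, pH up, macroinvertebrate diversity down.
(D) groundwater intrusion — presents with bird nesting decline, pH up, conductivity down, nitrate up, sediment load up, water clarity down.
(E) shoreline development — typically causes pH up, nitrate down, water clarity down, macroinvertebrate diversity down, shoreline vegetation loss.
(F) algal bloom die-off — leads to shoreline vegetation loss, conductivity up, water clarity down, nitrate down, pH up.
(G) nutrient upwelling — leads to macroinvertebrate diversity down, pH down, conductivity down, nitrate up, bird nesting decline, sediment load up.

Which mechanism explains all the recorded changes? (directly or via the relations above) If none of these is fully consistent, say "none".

A

For each candidate, compare predicted effects to what was observed:
(A) overfishing of top predator — bird nesting decline ✓; conductivity down ✓; macroinvertebrate diversity down ✓; nitrate up ✓; pH up ✓; sediment load up ✓ (via conductivity down → sediment load up)
(B) upstream dam release change — bird nesting decline ✓; conductivity down ✓; macroinvertebrate diversity down ✓; nitrate up ✗; pH up ✓; sediment load up ✓
(C) invasive grazer introduction — bird nesting decline ✓; conductivity down ✗; macroinvertebrate diversity down ✓; nitrate up ✓; pH up ✓; sediment load up ✗
(D) groundwater intrusion — does not account for macroinvertebrate diversity down
(E) shoreline development — bird nesting decline ✗; conductivity down ✗; macroinvertebrate diversity down ✓; nitrate up ✗; pH up ✓; sediment load up ✗
(F) algal bloom die-off — fails on bird nesting decline, conductivity down, macroinvertebrate diversity down, nitrate up, sediment load up (predicts conductivity up, not conductivity down; predicts nitrate down, not nitrate up)
(G) nutrient upwelling — fails on pH up (predicts pH down, not pH up)
(A) alone accounts for all the evidence.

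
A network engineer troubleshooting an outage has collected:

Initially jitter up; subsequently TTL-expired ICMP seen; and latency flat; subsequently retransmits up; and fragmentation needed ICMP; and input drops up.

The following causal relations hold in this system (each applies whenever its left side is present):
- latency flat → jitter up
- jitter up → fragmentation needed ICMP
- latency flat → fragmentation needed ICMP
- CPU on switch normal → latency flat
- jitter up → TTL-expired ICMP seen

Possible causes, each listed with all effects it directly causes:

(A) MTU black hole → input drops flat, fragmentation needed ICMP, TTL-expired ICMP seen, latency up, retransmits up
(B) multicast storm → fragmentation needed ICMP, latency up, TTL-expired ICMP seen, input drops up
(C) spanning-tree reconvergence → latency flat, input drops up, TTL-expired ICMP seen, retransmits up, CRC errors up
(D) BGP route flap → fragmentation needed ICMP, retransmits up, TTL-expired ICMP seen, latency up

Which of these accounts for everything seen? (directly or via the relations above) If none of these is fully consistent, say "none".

Per-candidate check:
(A) MTU black hole — jitter up miss; TTL-expired ICMP seen match; latency flat miss; retransmits up match; fragmentation needed ICMP match; input drops up miss
(B) multicast storm — fails on jitter up, latency flat, retransmits up (predicts latency up, not latency flat)
(C) spanning-tree reconvergence — jitter up match (via latency flat → jitter up); TTL-expired ICMP seen match; latency flat match; retransmits up match; fragmentation needed ICMP match (via latency flat → fragmentation needed ICMP); input drops up match
(D) BGP route flap — jitter up miss; TTL-expired ICMP seen match; latency flat miss; retransmits up match; fragmentation needed ICMP match; input drops up miss
(C) alone accounts for all the evidence.

C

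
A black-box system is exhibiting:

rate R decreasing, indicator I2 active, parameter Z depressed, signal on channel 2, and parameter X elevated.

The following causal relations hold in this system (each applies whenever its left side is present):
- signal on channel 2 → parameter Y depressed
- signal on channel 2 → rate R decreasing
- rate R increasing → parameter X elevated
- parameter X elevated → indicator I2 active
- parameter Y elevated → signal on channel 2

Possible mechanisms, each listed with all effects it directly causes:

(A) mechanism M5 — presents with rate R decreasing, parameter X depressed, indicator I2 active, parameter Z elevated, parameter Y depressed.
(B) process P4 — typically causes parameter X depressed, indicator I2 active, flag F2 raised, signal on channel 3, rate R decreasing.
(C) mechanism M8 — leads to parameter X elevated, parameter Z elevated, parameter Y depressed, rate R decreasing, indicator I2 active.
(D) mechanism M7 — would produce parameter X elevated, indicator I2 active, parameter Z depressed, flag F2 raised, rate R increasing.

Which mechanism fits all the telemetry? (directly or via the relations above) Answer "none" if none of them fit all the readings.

none

Per-candidate check:
(A) mechanism M5 — fails on parameter Z depressed, signal on channel 2, parameter X elevated (predicts parameter Z elevated, not parameter Z depressed; predicts parameter X depressed, not parameter X elevated)
(B) process P4 — rate R decreasing yes; indicator I2 active yes; parameter Z depressed NO; signal on channel 2 NO; parameter X elevated NO
(C) mechanism M8 — rate R decreasing yes; indicator I2 active yes; parameter Z depressed NO; signal on channel 2 NO; parameter X elevated yes
(D) mechanism M7 — rate R decreasing NO; indicator I2 active yes; parameter Z depressed yes; signal on channel 2 NO; parameter X elevated yes
None of the listed candidates fits everything.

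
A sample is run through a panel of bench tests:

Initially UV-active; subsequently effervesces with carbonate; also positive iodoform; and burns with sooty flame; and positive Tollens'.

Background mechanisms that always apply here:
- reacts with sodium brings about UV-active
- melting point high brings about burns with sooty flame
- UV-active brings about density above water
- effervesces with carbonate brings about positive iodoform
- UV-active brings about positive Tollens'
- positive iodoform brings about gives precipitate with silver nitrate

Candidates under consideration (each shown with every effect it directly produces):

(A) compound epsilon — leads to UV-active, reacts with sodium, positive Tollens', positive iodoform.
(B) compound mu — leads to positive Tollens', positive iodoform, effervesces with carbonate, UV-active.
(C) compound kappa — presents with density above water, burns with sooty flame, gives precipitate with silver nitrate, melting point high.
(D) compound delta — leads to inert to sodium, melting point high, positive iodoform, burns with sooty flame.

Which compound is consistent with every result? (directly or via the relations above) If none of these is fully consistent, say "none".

For each candidate, compare predicted effects to what was observed:
(A) compound epsilon — UV-active ✓; effervesces with carbonate ✗; positive iodoform ✓; burns with sooty flame ✗; positive Tollens' ✓
(B) compound mu — does not account for burns with sooty flame
(C) compound kappa — UV-active ✗; effervesces with carbonate ✗; positive iodoform ✗; burns with sooty flame ✓; positive Tollens' ✗
(D) compound delta — UV-active ✗; effervesces with carbonate ✗; positive iodoform ✓; burns with sooty flame ✓; positive Tollens' ✗
None of the listed candidates fits everything.

none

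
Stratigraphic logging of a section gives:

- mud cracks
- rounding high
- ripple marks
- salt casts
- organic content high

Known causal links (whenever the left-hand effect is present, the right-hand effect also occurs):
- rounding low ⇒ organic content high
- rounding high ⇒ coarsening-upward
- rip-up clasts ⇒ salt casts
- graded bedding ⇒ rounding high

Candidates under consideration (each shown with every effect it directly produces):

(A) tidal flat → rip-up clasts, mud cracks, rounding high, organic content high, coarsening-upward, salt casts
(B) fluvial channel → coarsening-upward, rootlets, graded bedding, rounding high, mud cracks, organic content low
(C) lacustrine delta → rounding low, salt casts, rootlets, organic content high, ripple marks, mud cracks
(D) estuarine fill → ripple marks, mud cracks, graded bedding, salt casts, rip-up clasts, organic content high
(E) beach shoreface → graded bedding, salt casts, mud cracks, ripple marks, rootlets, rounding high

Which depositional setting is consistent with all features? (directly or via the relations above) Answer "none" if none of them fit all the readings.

D

Per-candidate check:
(A) tidal flat — mud cracks ✓; rounding high ✓; ripple marks ✗; salt casts ✓; organic content high ✓
(B) fluvial channel — fails on ripple marks, salt casts, organic content high (predicts organic content low, not organic content high)
(C) lacustrine delta — fails on rounding high (predicts rounding low, not rounding high)
(D) estuarine fill — mud cracks ✓; rounding high ✓ (via graded bedding → rounding high); ripple marks ✓; salt casts ✓; organic content high ✓
(E) beach shoreface — does not account for organic content high
Only (D) is consistent with every observation.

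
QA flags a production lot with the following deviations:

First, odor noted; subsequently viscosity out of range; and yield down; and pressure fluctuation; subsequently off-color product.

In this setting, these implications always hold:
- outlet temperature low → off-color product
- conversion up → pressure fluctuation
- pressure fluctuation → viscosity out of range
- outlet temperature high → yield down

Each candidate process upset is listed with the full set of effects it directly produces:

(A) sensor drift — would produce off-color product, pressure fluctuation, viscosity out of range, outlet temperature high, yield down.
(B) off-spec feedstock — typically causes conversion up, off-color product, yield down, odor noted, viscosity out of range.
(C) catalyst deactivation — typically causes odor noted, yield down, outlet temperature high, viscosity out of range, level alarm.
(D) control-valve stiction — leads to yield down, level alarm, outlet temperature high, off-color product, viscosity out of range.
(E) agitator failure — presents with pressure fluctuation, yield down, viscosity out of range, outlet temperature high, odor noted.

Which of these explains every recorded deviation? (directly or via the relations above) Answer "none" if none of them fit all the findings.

Per-candidate check:
(A) sensor drift — odor noted miss; viscosity out of range match; yield down match; pressure fluctuation match; off-color product match
(B) off-spec feedstock — accounts for every observation (pressure fluctuation by conversion up → pressure fluctuation)
(C) catalyst deactivation — odor noted match; viscosity out of range match; yield down match; pressure fluctuation miss; off-color product miss
(D) control-valve stiction — odor noted miss; viscosity out of range match; yield down match; pressure fluctuation miss; off-color product match
(E) agitator failure — odor noted match; viscosity out of range match; yield down match; pressure fluctuation match; off-color product miss
(B) is the only candidate with no mismatches.

B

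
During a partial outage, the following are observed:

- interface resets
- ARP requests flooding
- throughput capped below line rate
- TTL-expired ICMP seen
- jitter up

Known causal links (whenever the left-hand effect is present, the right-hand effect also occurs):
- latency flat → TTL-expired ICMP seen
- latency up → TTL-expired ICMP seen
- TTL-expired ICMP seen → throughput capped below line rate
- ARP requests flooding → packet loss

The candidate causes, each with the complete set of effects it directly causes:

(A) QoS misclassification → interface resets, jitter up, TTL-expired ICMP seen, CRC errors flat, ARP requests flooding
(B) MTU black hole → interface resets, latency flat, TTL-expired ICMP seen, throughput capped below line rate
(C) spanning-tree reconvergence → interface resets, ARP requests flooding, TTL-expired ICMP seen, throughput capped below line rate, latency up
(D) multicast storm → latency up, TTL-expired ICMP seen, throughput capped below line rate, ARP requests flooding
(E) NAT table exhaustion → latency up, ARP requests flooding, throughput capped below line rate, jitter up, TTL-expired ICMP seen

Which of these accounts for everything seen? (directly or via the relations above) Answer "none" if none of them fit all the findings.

For each candidate, compare predicted effects to what was observed:
(A) QoS misclassification — accounts for every observation (throughput capped below line rate via TTL-expired ICMP seen → throughput capped below line rate)
(B) MTU black hole — does not account for ARP requests flooding, jitter up
(C) spanning-tree reconvergence — interface resets match; ARP requests flooding match; throughput capped below line rate match; TTL-expired ICMP seen match; jitter up miss
(D) multicast storm — interface resets miss; ARP requests flooding match; throughput capped below line rate match; TTL-expired ICMP seen match; jitter up miss
(E) NAT table exhaustion — interface resets miss; ARP requests flooding match; throughput capped below line rate match; TTL-expired ICMP seen match; jitter up match
(A) alone accounts for all the evidence.

A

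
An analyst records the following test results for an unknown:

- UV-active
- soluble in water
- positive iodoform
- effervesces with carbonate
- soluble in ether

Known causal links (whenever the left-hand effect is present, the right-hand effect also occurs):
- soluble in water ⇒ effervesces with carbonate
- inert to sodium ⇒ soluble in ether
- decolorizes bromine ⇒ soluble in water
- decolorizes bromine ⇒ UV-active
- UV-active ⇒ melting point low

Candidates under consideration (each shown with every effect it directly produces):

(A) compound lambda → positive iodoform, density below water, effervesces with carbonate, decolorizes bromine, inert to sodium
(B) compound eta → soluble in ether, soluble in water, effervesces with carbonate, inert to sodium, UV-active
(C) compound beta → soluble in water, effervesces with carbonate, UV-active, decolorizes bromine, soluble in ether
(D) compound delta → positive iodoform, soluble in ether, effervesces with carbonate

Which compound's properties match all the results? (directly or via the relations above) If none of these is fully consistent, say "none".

A

Checking each candidate against the observations:
(A) compound lambda — UV-active ✓ (by decolorizes bromine → UV-active); soluble in water ✓ (by decolorizes bromine → soluble in water); positive iodoform ✓; effervesces with carbonate ✓; soluble in ether ✓ (by inert to sodium → soluble in ether)
(B) compound eta — does not account for positive iodoform
(C) compound beta — UV-active ✓; soluble in water ✓; positive iodoform ✗; effervesces with carbonate ✓; soluble in ether ✓
(D) compound delta — UV-active ✗; soluble in water ✗; positive iodoform ✓; effervesces with carbonate ✓; soluble in ether ✓
(A) alone accounts for all the evidence.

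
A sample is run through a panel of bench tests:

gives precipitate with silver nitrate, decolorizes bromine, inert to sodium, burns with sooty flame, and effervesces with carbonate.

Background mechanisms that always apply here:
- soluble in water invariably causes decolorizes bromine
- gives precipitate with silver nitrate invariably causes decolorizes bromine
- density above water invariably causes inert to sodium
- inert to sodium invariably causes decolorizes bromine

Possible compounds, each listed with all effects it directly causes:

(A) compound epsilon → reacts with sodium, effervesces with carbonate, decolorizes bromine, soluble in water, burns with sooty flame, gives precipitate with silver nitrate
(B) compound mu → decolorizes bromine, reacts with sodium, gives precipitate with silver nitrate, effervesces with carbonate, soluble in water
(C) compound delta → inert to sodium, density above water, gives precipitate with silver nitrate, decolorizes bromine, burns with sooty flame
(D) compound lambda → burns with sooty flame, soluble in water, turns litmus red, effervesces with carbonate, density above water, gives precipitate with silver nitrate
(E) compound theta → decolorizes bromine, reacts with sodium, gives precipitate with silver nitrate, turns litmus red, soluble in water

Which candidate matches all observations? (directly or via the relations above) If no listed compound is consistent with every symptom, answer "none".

For each candidate, compare predicted effects to what was observed:
(A) compound epsilon — fails on inert to sodium (predicts reacts with sodium, not inert to sodium)
(B) compound mu — fails on inert to sodium, burns with sooty flame (predicts reacts with sodium, not inert to sodium)
(C) compound delta — gives precipitate with silver nitrate +; decolorizes bromine +; inert to sodium +; burns with sooty flame +; effervesces with carbonate -
(D) compound lambda — gives precipitate with silver nitrate +; decolorizes bromine + (through gives precipitate with silver nitrate → decolorizes bromine); inert to sodium + (through density above water → inert to sodium); burns with sooty flame +; effervesces with carbonate +
(E) compound theta — gives precipitate with silver nitrate +; decolorizes bromine +; inert to sodium -; burns with sooty flame -; effervesces with carbonate -
(D) is the only candidate with no mismatches.

D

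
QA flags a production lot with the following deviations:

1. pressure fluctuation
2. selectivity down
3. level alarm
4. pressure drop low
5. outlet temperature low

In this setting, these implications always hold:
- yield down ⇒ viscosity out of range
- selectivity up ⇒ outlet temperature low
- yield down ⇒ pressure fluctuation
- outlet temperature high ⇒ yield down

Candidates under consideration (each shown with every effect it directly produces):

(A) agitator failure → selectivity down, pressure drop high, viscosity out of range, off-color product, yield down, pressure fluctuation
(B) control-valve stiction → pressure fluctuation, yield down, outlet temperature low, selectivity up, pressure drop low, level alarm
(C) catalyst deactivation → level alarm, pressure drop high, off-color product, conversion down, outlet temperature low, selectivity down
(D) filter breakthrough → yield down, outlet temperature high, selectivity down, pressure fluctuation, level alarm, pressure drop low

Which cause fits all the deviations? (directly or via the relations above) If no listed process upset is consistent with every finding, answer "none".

Testing each hypothesis:
(A) agitator failure — fails on level alarm, pressure drop low, outlet temperature low (predicts pressure drop high, not pressure drop low)
(B) control-valve stiction — fails on selectivity down (predicts selectivity up, not selectivity down)
(C) catalyst deactivation — fails on pressure fluctuation, pressure drop low (predicts pressure drop high, not pressure drop low)
(D) filter breakthrough — fails on outlet temperature low (predicts outlet temperature high, not outlet temperature low)
None of the listed candidates fits everything.

none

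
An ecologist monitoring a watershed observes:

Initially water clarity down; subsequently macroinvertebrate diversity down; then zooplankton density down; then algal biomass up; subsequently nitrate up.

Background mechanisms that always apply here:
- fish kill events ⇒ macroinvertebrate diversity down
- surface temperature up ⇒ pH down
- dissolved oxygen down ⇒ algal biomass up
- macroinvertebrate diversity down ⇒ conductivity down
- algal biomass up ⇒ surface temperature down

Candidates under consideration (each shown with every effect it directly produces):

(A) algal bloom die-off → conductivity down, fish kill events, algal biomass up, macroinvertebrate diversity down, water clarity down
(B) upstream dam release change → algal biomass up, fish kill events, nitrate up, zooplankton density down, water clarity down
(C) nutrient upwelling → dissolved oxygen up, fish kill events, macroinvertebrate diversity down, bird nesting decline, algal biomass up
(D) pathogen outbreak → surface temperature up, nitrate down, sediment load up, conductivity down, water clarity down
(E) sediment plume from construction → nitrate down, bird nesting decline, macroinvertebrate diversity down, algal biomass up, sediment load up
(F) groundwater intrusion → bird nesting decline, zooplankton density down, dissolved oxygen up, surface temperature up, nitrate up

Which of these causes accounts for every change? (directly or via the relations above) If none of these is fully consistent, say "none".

Per-candidate check:
(A) algal bloom die-off — does not account for zooplankton density down, nitrate up
(B) upstream dam release change — water clarity down yes; macroinvertebrate diversity down yes (via fish kill events → macroinvertebrate diversity down); zooplankton density down yes; algal biomass up yes; nitrate up yes
(C) nutrient upwelling — water clarity down NO; macroinvertebrate diversity down yes; zooplankton density down NO; algal biomass up yes; nitrate up NO
(D) pathogen outbreak — water clarity down yes; macroinvertebrate diversity down NO; zooplankton density down NO; algal biomass up NO; nitrate up NO
(E) sediment plume from construction — water clarity down NO; macroinvertebrate diversity down yes; zooplankton density down NO; algal biomass up yes; nitrate up NO
(F) groundwater intrusion — does not account for water clarity down, macroinvertebrate diversity down, algal biomass up
Only (B) is consistent with every observation.

B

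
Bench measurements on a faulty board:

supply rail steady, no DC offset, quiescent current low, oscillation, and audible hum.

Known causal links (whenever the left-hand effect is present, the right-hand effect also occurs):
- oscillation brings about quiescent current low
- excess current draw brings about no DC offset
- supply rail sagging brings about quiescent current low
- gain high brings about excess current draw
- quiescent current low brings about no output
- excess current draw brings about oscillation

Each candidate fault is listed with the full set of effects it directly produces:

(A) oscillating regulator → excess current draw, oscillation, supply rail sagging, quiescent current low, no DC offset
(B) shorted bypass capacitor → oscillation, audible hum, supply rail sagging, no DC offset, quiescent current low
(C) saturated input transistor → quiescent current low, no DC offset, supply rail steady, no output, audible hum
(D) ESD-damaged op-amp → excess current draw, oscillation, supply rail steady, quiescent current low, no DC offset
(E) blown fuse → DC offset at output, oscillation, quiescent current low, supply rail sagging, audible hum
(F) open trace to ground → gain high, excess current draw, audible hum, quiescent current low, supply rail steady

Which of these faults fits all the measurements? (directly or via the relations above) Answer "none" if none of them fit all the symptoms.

F

Per-candidate check:
(A) oscillating regulator — supply rail steady -; no DC offset +; quiescent current low +; oscillation +; audible hum -
(B) shorted bypass capacitor — supply rail steady -; no DC offset +; quiescent current low +; oscillation +; audible hum +
(C) saturated input transistor — does not account for oscillation
(D) ESD-damaged op-amp — supply rail steady +; no DC offset +; quiescent current low +; oscillation +; audible hum -
(E) blown fuse — fails on supply rail steady, no DC offset (predicts supply rail sagging, not supply rail steady; predicts DC offset at output, not no DC offset)
(F) open trace to ground — accounts for every observation (no DC offset via excess current draw → no DC offset)
Only (F) is consistent with every observation.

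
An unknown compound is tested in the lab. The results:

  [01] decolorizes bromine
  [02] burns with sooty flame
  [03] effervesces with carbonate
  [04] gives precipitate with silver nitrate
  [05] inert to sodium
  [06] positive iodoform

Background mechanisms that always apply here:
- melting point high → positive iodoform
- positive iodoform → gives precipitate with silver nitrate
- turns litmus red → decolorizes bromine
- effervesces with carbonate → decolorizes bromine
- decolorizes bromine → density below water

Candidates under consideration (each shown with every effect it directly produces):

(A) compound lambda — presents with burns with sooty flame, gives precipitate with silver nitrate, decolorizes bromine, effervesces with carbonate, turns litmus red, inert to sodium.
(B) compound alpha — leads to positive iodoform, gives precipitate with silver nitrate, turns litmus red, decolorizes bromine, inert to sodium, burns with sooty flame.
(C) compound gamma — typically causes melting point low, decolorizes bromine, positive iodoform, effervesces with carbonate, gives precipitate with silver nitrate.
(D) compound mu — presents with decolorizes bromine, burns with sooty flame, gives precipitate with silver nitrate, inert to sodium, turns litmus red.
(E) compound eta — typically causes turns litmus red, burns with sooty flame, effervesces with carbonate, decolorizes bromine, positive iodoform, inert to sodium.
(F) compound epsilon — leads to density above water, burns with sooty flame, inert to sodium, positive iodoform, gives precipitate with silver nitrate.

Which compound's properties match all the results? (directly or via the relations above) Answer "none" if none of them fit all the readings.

E

Per-candidate check:
(A) compound lambda — decolorizes bromine match; burns with sooty flame match; effervesces with carbonate match; gives precipitate with silver nitrate match; inert to sodium match; positive iodoform miss
(B) compound alpha — does not account for effervesces with carbonate
(C) compound gamma — decolorizes bromine match; burns with sooty flame miss; effervesces with carbonate match; gives precipitate with silver nitrate match; inert to sodium miss; positive iodoform match
(D) compound mu — decolorizes bromine match; burns with sooty flame match; effervesces with carbonate miss; gives precipitate with silver nitrate match; inert to sodium match; positive iodoform miss
(E) compound eta — decolorizes bromine match; burns with sooty flame match; effervesces with carbonate match; gives precipitate with silver nitrate match (by positive iodoform → gives precipitate with silver nitrate); inert to sodium match; positive iodoform match
(F) compound epsilon — does not account for decolorizes bromine, effervesces with carbonate
(E) alone accounts for all the evidence.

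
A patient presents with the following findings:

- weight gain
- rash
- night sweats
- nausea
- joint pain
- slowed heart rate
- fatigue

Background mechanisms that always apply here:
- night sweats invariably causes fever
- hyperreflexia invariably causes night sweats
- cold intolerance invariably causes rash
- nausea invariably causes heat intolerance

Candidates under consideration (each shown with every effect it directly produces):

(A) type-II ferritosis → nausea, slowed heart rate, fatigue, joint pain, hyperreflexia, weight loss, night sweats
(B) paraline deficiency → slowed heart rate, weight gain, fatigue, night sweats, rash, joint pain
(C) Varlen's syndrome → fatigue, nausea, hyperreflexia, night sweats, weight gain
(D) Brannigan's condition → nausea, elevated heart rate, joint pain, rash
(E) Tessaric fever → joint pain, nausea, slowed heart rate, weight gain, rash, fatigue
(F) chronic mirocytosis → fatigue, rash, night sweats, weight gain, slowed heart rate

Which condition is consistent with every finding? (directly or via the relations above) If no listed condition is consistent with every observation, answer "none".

Checking each candidate against the observations:
(A) type-II ferritosis — weight gain ✗; rash ✗; night sweats ✓; nausea ✓; joint pain ✓; slowed heart rate ✓; fatigue ✓
(B) paraline deficiency — weight gain ✓; rash ✓; night sweats ✓; nausea ✗; joint pain ✓; slowed heart rate ✓; fatigue ✓
(C) Varlen's syndrome — weight gain ✓; rash ✗; night sweats ✓; nausea ✓; joint pain ✗; slowed heart rate ✗; fatigue ✓
(D) Brannigan's condition — weight gain ✗; rash ✓; night sweats ✗; nausea ✓; joint pain ✓; slowed heart rate ✗; fatigue ✗
(E) Tessaric fever — does not account for night sweats
(F) chronic mirocytosis — weight gain ✓; rash ✓; night sweats ✓; nausea ✗; joint pain ✗; slowed heart rate ✓; fatigue ✓
No candidate is consistent with all observations.

none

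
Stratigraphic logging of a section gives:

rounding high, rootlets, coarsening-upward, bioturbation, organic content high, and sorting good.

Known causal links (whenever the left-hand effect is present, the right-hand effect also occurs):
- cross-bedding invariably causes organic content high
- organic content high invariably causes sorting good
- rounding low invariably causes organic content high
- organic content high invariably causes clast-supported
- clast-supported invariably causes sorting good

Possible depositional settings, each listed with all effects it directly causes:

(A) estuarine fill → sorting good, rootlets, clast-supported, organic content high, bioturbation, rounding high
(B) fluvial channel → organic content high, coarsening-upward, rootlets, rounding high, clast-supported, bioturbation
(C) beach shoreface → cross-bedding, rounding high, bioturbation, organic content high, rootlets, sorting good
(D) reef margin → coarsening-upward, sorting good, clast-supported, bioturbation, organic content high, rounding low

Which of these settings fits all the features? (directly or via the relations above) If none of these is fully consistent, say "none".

Testing each hypothesis:
(A) estuarine fill — rounding high yes; rootlets yes; coarsening-upward NO; bioturbation yes; organic content high yes; sorting good yes
(B) fluvial channel — accounts for every observation (sorting good by organic content high → sorting good)
(C) beach shoreface — does not account for coarsening-upward
(D) reef margin — fails on rounding high, rootlets (predicts rounding low, not rounding high)
Only (B) is consistent with every observation.

B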